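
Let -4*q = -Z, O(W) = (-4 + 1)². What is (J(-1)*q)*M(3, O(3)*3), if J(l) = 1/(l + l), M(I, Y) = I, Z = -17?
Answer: 51/8 ≈ 6.3750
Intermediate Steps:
O(W) = 9 (O(W) = (-3)² = 9)
J(l) = 1/(2*l)
q = -17/4 (q = -(-1)*(-17)/4 = -¼*17 = -17/4 ≈ -4.2500)
(J(-1)*q)*M(3, O(3)*3) = (((½)/(-1))*(-17/4))*3 = (((½)*(-1))*(-17/4))*3 = -½*(-17/4)*3 = (17/8)*3 = 51/8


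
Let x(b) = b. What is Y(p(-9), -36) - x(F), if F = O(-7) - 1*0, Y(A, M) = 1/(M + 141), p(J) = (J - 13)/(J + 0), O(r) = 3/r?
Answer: 46/105 ≈ 0.43810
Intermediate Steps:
p(J) = (-13 + J)/J
Y(A, M) = 1/(141 + M)
F = -3/7 (F = 3/(-7) - 1*0 = 3*(-1/7) + 0 = -3/7 + 0 = -3/7 ≈ -0.42857)
Y(p(-9), -36) - x(F) = 1/(141 - 36) - 1*(-3/7) = 1/105 + 3/7 = 46/105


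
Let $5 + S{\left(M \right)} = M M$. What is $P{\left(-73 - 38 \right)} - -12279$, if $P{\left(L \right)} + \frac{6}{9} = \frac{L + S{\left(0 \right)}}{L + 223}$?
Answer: $\frac{1031293}{84} \approx 12277.0$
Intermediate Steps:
$S{\left(M \right)} = -5 + M^{2}$ ($S{\left(M \right)} = -5 + M M = -5 + M^{2}$)
$P{\left(L \right)} = - \frac{2}{3} + \frac{-5 + L}{223 + L}$ ($P{\left(L \right)} = - \frac{2}{3} + \frac{L - \left(5 - 0^{2}\right)}{L + 223} = - \frac{2}{3} + \frac{L + \left(-5 + 0\right)}{223 + L} = - \frac{2}{3} + \frac{L - 5}{223 + L} = - \frac{2}{3} + \frac{-5 + L}{223 + L}$)
$P{\left(-73 - 38 \right)} - -12279 = \frac{-461 - 111}{3 \left(223 - 111\right)} - -12279 = \frac{-461 - 111}{3 \left(223 - 111\right)} + 12279 = \frac{1}{3} \cdot \frac{1}{112} \left(-572\right) + 12279 = - \frac{143}{84} + 12279 = \frac{1031293}{84}$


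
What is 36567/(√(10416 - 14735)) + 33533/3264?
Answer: 33533/3264 - 36567*I*√4319/4319 ≈ 10.274 - 556.41*I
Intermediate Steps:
36567/(√(10416 - 14735)) + 33533/3264 = 36567/(√(-4319)) + 33533*(1/3264) = 36567/((I*√4319)) + 33533/3264 = 36567*(-I*√4319/4319) + 33533/3264 = -36567*I*√4319/4319 + 33533/3264 = 33533/3264 - 36567*I*√4319/4319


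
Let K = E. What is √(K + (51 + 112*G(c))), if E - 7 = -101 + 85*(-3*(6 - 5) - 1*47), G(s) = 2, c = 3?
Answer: I*√4069 ≈ 63.789*I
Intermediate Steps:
E = -4344 (E = 7 + (-101 + 85*(-3*(6 - 5) - 1*47)) = 7 + (-101 + 85*(-3*1 - 47)) = 7 + (-101 + 85*(-3 - 47)) = 7 + (-101 + 85*(-50)) = 7 + (-101 - 4250) = 7 - 4351 = -4344)
K = -4344
√(K + (51 + 112*G(c))) = √(-4344 + (51 + 112*2)) = √(-4344 + (51 + 224)) = √(-4344 + 275) = √(-4069) = I*√4069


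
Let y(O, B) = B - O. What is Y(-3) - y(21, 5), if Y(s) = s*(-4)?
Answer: 28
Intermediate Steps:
Y(s) = -4*s
Y(-3) - y(21, 5) = -4*(-3) - (5 - 1*21) = 12 - (5 - 21) = 12 - 1*(-16) = 12 + 16 = 28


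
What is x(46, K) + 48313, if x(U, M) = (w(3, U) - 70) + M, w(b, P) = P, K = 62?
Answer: 48351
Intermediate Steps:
x(U, M) = -70 + M + U (x(U, M) = (U - 70) + M = (-70 + U) + M = -70 + M + U)
x(46, K) + 48313 = (-70 + 62 + 46) + 48313 = 38 + 48313 = 48351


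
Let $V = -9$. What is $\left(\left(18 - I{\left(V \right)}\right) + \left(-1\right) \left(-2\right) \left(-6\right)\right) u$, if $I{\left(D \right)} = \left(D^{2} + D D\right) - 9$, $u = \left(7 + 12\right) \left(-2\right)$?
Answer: $5586$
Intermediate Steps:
$u = -38$ ($u = 19 \left(-2\right) = -38$)
$I{\left(D \right)} = -9 + 2 D^{2}$ ($I{\left(D \right)} = \left(D^{2} + D^{2}\right) - 9 = 2 D^{2} - 9 = -9 + 2 D^{2}$)
$\left(\left(18 - I{\left(V \right)}\right) + \left(-1\right) \left(-2\right) \left(-6\right)\right) u = \left(\left(18 - \left(-9 + 2 \left(-9\right)^{2}\right)\right) + \left(-1\right) \left(-2\right) \left(-6\right)\right) \left(-38\right) = \left(\left(18 - \left(-9 + 2 \cdot 81\right)\right) + 2 \left(-6\right)\right) \left(-38\right) = \left(\left(18 - \left(-9 + 162\right)\right) - 12\right) \left(-38\right) = \left(\left(18 - 153\right) - 12\right) \left(-38\right) = \left(-135 - 12\right) \left(-38\right) = \left(-147\right) \left(-38\right) = 5586$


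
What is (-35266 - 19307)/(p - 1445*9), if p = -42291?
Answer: 18191/18432 ≈ 0.98693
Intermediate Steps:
(-35266 - 19307)/(p - 1445*9) = (-35266 - 19307)/(-42291 - 1445*9) = -54573/(-42291 - 13005) = -54573/(-55296) = -54573*(-1/55296) = 18191/18432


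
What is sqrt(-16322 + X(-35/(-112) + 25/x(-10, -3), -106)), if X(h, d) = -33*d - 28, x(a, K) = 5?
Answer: 6*I*sqrt(357) ≈ 113.37*I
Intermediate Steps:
X(h, d) = -28 - 33*d
sqrt(-16322 + X(-35/(-112) + 25/x(-10, -3), -106)) = sqrt(-16322 + (-28 - 33*(-106))) = sqrt(-16322 + (-28 + 3498)) = sqrt(-16322 + 3470) = sqrt(-12852) = 6*I*sqrt(357)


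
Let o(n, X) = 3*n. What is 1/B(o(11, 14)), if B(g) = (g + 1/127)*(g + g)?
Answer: 127/276672 ≈ 0.00045903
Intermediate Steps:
B(g) = 2*g*(1/127 + g) (B(g) = (g + 1/127)*(2*g) = (1/127 + g)*(2*g) = 2*g*(1/127 + g))
1/B(o(11, 14)) = 1/(2*(3*11)*(1 + 127*(3*11))/127) = 1/((2/127)*33*(1 + 127*33)) = 1/((2/127)*33*(1 + 4191)) = 1/((2/127)*33*4192) = 1/(276672/127) = 127/276672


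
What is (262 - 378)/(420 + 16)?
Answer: -29/109 ≈ -0.26606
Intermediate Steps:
(262 - 378)/(420 + 16) = -116/436 = -116*1/436 = -29/109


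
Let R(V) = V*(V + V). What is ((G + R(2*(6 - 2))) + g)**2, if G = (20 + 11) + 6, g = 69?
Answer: 54756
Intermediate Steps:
R(V) = 2*V**2 (R(V) = V*(2*V) = 2*V**2)
G = 37 (G = 31 + 6 = 37)
((G + R(2*(6 - 2))) + g)**2 = ((37 + 2*(2*(6 - 2))**2) + 69)**2 = ((37 + 2*(2*4)**2) + 69)**2 = ((37 + 2*8**2) + 69)**2 = ((37 + 2*64) + 69)**2 = ((37 + 128) + 69)**2 = (165 + 69)**2 = 234**2 = 54756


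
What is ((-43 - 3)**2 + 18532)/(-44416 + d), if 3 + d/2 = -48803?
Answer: -5162/35507 ≈ -0.14538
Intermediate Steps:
d = -97612 (d = -6 + 2*(-48803) = -6 - 97606 = -97612)
((-43 - 3)**2 + 18532)/(-44416 + d) = ((-43 - 3)**2 + 18532)/(-44416 - 97612) = ((-46)**2 + 18532)/(-142028) = (2116 + 18532)*(-1/142028) = 20648*(-1/142028) = -5162/35507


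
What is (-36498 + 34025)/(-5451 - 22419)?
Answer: 2473/27870 ≈ 0.088733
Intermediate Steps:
(-36498 + 34025)/(-5451 - 22419) = -2473/(-27870) = -2473*(-1/27870) = 2473/27870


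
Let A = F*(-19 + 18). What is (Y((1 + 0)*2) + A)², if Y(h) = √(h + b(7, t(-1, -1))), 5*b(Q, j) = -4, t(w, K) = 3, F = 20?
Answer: (100 - √30)²/25 ≈ 357.38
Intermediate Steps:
A = -20 (A = 20*(-19 + 18) = 20*(-1) = -20)
b(Q, j) = -⅘ (b(Q, j) = (⅕)*(-4) = -⅘)
Y(h) = √(-⅘ + h) (Y(h) = √(h - ⅘) = √(-⅘ + h))
(Y((1 + 0)*2) + A)² = (√(-20 + 25*((1 + 0)*2))/5 - 20)² = (√(-20 + 25*(1*2))/5 - 20)² = (√(-20 + 25*2)/5 - 20)² = (√(-20 + 50)/5 - 20)² = (√30/5 - 20)² = (-20 + √30/5)²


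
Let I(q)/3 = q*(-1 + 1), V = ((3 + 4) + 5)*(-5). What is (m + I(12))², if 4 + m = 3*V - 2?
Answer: 34596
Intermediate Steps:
V = -60 (V = (7 + 5)*(-5) = 12*(-5) = -60)
I(q) = 0 (I(q) = 3*(q*(-1 + 1)) = 3*(q*0) = 3*0 = 0)
m = -186 (m = -4 + (3*(-60) - 2) = -4 + (-180 - 2) = -4 - 182 = -186)
(m + I(12))² = (-186 + 0)² = (-186)² = 34596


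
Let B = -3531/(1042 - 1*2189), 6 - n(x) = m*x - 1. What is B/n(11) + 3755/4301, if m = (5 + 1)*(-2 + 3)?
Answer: 238925284/291061573 ≈ 0.82088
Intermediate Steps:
m = 6 (m = 6*1 = 6)
n(x) = 7 - 6*x (n(x) = 6 - (6*x - 1) = 6 - (-1 + 6*x) = 6 + (1 - 6*x) = 7 - 6*x)
B = 3531/1147 (B = -3531/(1042 - 2189) = -3531/(-1147) = -3531*(-1/1147) = 3531/1147 ≈ 3.0785)
B/n(11) + 3755/4301 = 3531/(1147*(7 - 6*11)) + 3755/4301 = 3531/(1147*(7 - 66)) + 3755*(1/4301) = (3531/1147)/(-59) + 3755/4301 = (3531/1147)*(-1/59) + 3755/4301 = -3531/67673 + 3755/4301 = 238925284/291061573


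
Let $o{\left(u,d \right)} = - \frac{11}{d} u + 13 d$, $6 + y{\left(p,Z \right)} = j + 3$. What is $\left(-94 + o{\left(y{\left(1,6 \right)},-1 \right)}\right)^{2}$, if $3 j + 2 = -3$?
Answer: $\frac{225625}{9} \approx 25069.0$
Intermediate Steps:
$j = - \frac{5}{3}$ ($j = - \frac{2}{3} + \frac{1}{3} \left(-3\right) = - \frac{2}{3} - 1 = - \frac{5}{3} \approx -1.6667$)
$y{\left(p,Z \right)} = - \frac{14}{3}$ ($y{\left(p,Z \right)} = -6 + \left(- \frac{5}{3} + 3\right) = -6 + \frac{4}{3} = - \frac{14}{3}$)
$o{\left(u,d \right)} = 13 d - \frac{11 u}{d}$ ($o{\left(u,d \right)} = - \frac{11 u}{d} + 13 d = 13 d - \frac{11 u}{d}$)
$\left(-94 + o{\left(y{\left(1,6 \right)},-1 \right)}\right)^{2} = \left(-94 + \left(13 \left(-1\right) - - \frac{154}{3 \left(-1\right)}\right)\right)^{2} = \left(-94 - \left(13 - - \frac{154}{3}\right)\right)^{2} = \left(-94 - \frac{193}{3}\right)^{2} = \left(- \frac{475}{3}\right)^{2} = \frac{225625}{9}$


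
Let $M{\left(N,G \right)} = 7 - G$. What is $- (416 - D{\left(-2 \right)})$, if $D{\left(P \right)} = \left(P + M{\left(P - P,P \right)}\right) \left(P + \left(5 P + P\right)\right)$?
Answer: $-514$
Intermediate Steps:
$D{\left(P \right)} = 49 P$ ($D{\left(P \right)} = \left(P - \left(-7 + P\right)\right) \left(P + \left(5 P + P\right)\right) = 7 \left(P + 6 P\right) = 7 \cdot 7 P = 49 P$)
$- (416 - D{\left(-2 \right)}) = - (416 - 49 \left(-2\right)) = - (416 - -98) = - (416 + 98) = \left(-1\right) 514 = -514$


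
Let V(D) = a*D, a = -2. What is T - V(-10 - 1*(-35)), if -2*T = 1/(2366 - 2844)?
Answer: 47801/956 ≈ 50.001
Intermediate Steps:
V(D) = -2*D
T = 1/956 (T = -1/(2*(2366 - 2844)) = -1/2/(-478) = -1/2*(-1/478) = 1/956 ≈ 0.0010460)
T - V(-10 - 1*(-35)) = 1/956 - (-2)*(-10 - 1*(-35)) = 1/956 - (-2)*(-10 + 35) = 1/956 - (-2)*25 = 1/956 - 1*(-50) = 1/956 + 50 = 47801/956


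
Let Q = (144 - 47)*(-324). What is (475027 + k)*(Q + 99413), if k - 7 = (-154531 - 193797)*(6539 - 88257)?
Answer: 1935202715445930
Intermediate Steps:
k = 28464667511 (k = 7 + (-154531 - 193797)*(6539 - 88257) = 7 - 348328*(-81718) = 7 + 28464667504 = 28464667511)
Q = -31428 (Q = 97*(-324) = -31428)
(475027 + k)*(Q + 99413) = (475027 + 28464667511)*(-31428 + 99413) = 28465142538*67985 = 1935202715445930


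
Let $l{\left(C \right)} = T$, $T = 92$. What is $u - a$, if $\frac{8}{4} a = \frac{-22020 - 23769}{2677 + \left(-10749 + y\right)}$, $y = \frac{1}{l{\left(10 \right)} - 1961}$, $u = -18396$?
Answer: $- \frac{555150626289}{30173138} \approx -18399.0$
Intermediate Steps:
$l{\left(C \right)} = 92$
$y = - \frac{1}{1869}$ ($y = \frac{1}{92 - 1961} = \frac{1}{-1869} = - \frac{1}{1869} \approx -0.00053505$)
$a = \frac{85579641}{30173138}$ ($a = \frac{\left(-22020 - 23769\right) \frac{1}{2677 - \frac{20089882}{1869}}}{2} = \frac{\left(-45789\right) \frac{1}{2677 - \frac{20089882}{1869}}}{2} = \frac{\left(-45789\right) \frac{1}{- \frac{15086569}{1869}}}{2} = \frac{\left(-45789\right) \left(- \frac{1869}{15086569}\right)}{2} = \frac{1}{2} \cdot \frac{85579641}{15086569} = \frac{85579641}{30173138} \approx 2.8363$)
$u - a = -18396 - \frac{85579641}{30173138} = - \frac{555150626289}{30173138}$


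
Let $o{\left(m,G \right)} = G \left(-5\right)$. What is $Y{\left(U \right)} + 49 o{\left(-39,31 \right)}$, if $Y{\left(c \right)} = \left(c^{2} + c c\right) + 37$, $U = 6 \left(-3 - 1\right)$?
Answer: $-6406$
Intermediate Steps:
$o{\left(m,G \right)} = - 5 G$
$U = -24$ ($U = 6 \left(-4\right) = -24$)
$Y{\left(c \right)} = 37 + 2 c^{2}$ ($Y{\left(c \right)} = \left(c^{2} + c^{2}\right) + 37 = 2 c^{2} + 37 = 37 + 2 c^{2}$)
$Y{\left(U \right)} + 49 o{\left(-39,31 \right)} = \left(37 + 2 \left(-24\right)^{2}\right) + 49 \left(\left(-5\right) 31\right) = \left(37 + 2 \cdot 576\right) + 49 \left(-155\right) = \left(37 + 1152\right) - 7595 = 1189 - 7595 = -6406$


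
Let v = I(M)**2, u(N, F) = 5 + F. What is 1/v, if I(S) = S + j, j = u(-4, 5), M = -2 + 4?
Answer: 1/144 ≈ 0.0069444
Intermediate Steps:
M = 2
j = 10 (j = 5 + 5 = 10)
I(S) = 10 + S (I(S) = S + 10 = 10 + S)
v = 144 (v = (10 + 2)**2 = 12**2 = 144)
1/v = 1/144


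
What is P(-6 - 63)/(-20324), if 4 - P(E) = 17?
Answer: 13/20324 ≈ 0.00063964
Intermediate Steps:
P(E) = -13 (P(E) = 4 - 1*17 = 4 - 17 = -13)
P(-6 - 63)/(-20324) = -13/(-20324) = -13*(-1/20324) = 13/20324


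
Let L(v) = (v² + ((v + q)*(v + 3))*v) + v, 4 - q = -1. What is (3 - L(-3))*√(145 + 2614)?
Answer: -3*√2759 ≈ -157.58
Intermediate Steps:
q = 5 (q = 4 - 1*(-1) = 4 + 1 = 5)
L(v) = v + v² + v*(3 + v)*(5 + v) (L(v) = (v² + ((v + 5)*(v + 3))*v) + v = (v² + ((5 + v)*(3 + v))*v) + v = (v² + ((3 + v)*(5 + v))*v) + v = (v² + v*(3 + v)*(5 + v)) + v = v + v² + v*(3 + v)*(5 + v))
(3 - L(-3))*√(145 + 2614) = (3 - (-3)*(16 + (-3)² + 9*(-3)))*√(145 + 2614) = (3 - (-3)*(16 + 9 - 27))*√2759 = (3 - (-3)*(-2))*√2759 = (3 - 1*6)*√2759 = (3 - 6)*√2759 = -3*√2759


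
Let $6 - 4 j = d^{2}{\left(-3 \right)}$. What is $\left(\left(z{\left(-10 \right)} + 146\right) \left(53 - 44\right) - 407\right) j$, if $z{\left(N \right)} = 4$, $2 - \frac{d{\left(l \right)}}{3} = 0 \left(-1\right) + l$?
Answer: $- \frac{206517}{4} \approx -51629.0$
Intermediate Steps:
$d{\left(l \right)} = 6 - 3 l$ ($d{\left(l \right)} = 6 - 3 \left(0 \left(-1\right) + l\right) = 6 - 3 \left(0 + l\right) = 6 - 3 l$)
$j = - \frac{219}{4}$ ($j = \frac{3}{2} - \frac{\left(6 - -9\right)^{2}}{4} = \frac{3}{2} - \frac{\left(6 + 9\right)^{2}}{4} = \frac{3}{2} - \frac{15^{2}}{4} = \frac{3}{2} - \frac{225}{4} = - \frac{219}{4} \approx -54.75$)
$\left(\left(z{\left(-10 \right)} + 146\right) \left(53 - 44\right) - 407\right) j = \left(\left(4 + 146\right) \left(53 - 44\right) - 407\right) \left(- \frac{219}{4}\right) = \left(150 \cdot 9 - 407\right) \left(- \frac{219}{4}\right) = \left(1350 - 407\right) \left(- \frac{219}{4}\right) = 943 \left(- \frac{219}{4}\right) = - \frac{206517}{4}$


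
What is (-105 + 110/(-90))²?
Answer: 913936/81 ≈ 11283.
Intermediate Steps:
(-105 + 110/(-90))² = (-105 + 110*(-1/90))² = (-105 - 11/9)² = (-956/9)² = 913936/81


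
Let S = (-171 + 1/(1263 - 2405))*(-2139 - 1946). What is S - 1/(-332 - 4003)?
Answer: 3458164124567/4950570 ≈ 6.9854e+5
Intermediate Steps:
S = 797731055/1142 (S = (-171 + 1/(-1142))*(-4085) = (-171 - 1/1142)*(-4085) = -195283/1142*(-4085) = 797731055/1142 ≈ 6.9854e+5)
S - 1/(-332 - 4003) = 797731055/1142 - 1/(-332 - 4003) = 797731055/1142 - 1/(-4335) = 797731055/1142 - 1*(-1/4335) = 797731055/1142 + 1/4335 = 3458164124567/4950570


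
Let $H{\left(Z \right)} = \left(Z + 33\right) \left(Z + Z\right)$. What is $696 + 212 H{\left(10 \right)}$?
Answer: $183016$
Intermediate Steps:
$H{\left(Z \right)} = 2 Z \left(33 + Z\right)$ ($H{\left(Z \right)} = \left(33 + Z\right) 2 Z = 2 Z \left(33 + Z\right)$)
$696 + 212 H{\left(10 \right)} = 696 + 212 \cdot 2 \cdot 10 \left(33 + 10\right) = 696 + 212 \cdot 2 \cdot 10 \cdot 43 = 696 + 212 \cdot 860 = 696 + 182320 = 183016$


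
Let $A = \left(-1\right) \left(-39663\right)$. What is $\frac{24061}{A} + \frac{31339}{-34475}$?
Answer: $- \frac{59070826}{195340275} \approx -0.3024$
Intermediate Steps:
$A = 39663$
$\frac{24061}{A} + \frac{31339}{-34475} = \frac{24061}{39663} + \frac{31339}{-34475} = 24061 \cdot \frac{1}{39663} + 31339 \left(- \frac{1}{34475}\right) = \frac{24061}{39663} - \frac{4477}{4925} = - \frac{59070826}{195340275}$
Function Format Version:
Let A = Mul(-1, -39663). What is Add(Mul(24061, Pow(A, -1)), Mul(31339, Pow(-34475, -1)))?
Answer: Rational(-59070826, 195340275) ≈ -0.30240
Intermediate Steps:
A = 39663
Add(Mul(24061, Pow(A, -1)), Mul(31339, Pow(-34475, -1))) = Add(Mul(24061, Pow(39663, -1)), Mul(31339, Pow(-34475, -1))) = Add(Mul(24061, Rational(1, 39663)), Mul(31339, Rational(-1, 34475))) = Add(Rational(24061, 39663), Rational(-4477, 4925)) = Rational(-59070826, 195340275)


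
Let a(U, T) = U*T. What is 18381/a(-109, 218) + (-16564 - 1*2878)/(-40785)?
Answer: -287688281/969133170 ≈ -0.29685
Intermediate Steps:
a(U, T) = T*U
18381/a(-109, 218) + (-16564 - 1*2878)/(-40785) = 18381/((218*(-109))) + (-16564 - 1*2878)/(-40785) = 18381/(-23762) + (-16564 - 2878)*(-1/40785) = 18381*(-1/23762) - 19442*(-1/40785) = -18381/23762 + 19442/40785 = -287688281/969133170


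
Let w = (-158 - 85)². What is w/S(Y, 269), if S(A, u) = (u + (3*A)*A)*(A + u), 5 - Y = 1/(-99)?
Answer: 19098395217/30513507553 ≈ 0.62590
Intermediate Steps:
w = 59049 (w = (-243)² = 59049)
Y = 496/99 (Y = 5 - 1/(-99) = 5 - 1*(-1/99) = 5 + 1/99 = 496/99 ≈ 5.0101)
S(A, u) = (A + u)*(u + 3*A²) (S(A, u) = (u + 3*A²)*(A + u) = (A + u)*(u + 3*A²))
w/S(Y, 269) = 59049/(269² + 3*(496/99)³ + (496/99)*269 + 3*269*(496/99)²) = 59049/(72361 + 3*(122023936/970299) + 133424/99 + 3*269*(246016/9801)) = 59049/(72361 + 122023936/323433 + 133424/99 + 66178304/3267) = 59049/(30513507553/323433) = 59049*(323433/30513507553) = 19098395217/30513507553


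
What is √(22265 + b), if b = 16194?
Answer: √38459 ≈ 196.11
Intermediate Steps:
√(22265 + b) = √(22265 + 16194) = √38459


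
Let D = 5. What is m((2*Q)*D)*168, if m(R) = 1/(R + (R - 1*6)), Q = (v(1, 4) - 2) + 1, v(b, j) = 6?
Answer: 84/47 ≈ 1.7872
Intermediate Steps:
Q = 5 (Q = (6 - 2) + 1 = 4 + 1 = 5)
m(R) = 1/(-6 + 2*R) (m(R) = 1/(R + (R - 6)) = 1/(R + (-6 + R)) = 1/(-6 + 2*R))
m((2*Q)*D)*168 = (1/(2*(-3 + (2*5)*5)))*168 = (1/(2*(-3 + 10*5)))*168 = (1/(2*(-3 + 50)))*168 = ((1/2)/47)*168 = ((1/2)*(1/47))*168 = (1/94)*168 = 84/47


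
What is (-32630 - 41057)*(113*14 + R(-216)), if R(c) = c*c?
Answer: -3554513506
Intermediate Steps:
R(c) = c²
(-32630 - 41057)*(113*14 + R(-216)) = (-32630 - 41057)*(113*14 + (-216)²) = -73687*(1582 + 46656) = -73687*48238 = -3554513506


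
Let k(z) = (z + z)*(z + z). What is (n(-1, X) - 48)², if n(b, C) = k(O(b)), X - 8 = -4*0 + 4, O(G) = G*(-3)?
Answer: 144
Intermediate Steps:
O(G) = -3*G
X = 12 (X = 8 + (-4*0 + 4) = 8 + (0 + 4) = 8 + 4 = 12)
k(z) = 4*z² (k(z) = (2*z)*(2*z) = 4*z²)
n(b, C) = 36*b² (n(b, C) = 4*(-3*b)² = 4*(9*b²) = 36*b²)
(n(-1, X) - 48)² = (36*(-1)² - 48)² = (36*1 - 48)² = (36 - 48)² = (-12)² = 144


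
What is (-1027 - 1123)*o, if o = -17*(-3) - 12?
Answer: -83850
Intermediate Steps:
o = 39 (o = 51 - 12 = 39)
(-1027 - 1123)*o = (-1027 - 1123)*39 = -2150*39 = -83850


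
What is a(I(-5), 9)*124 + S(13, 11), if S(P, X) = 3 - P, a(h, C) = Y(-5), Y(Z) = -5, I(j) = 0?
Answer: -630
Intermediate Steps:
a(h, C) = -5
a(I(-5), 9)*124 + S(13, 11) = -5*124 + (3 - 1*13) = -620 + (3 - 13) = -620 - 10 = -630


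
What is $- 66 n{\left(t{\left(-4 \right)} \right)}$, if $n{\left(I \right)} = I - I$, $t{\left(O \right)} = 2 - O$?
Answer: $0$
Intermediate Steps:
$n{\left(I \right)} = 0$
$- 66 n{\left(t{\left(-4 \right)} \right)} = \left(-66\right) 0 = 0$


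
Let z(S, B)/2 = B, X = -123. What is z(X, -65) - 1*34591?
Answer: -34721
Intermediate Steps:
z(S, B) = 2*B
z(X, -65) - 1*34591 = 2*(-65) - 1*34591 = -130 - 34591 = -34721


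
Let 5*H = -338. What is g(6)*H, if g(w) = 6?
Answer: -2028/5 ≈ -405.60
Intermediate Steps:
H = -338/5 (H = (⅕)*(-338) = -338/5 ≈ -67.600)
g(6)*H = 6*(-338/5) = -2028/5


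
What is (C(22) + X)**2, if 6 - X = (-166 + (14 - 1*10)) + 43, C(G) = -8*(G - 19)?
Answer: 10201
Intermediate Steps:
C(G) = 152 - 8*G (C(G) = -8*(-19 + G) = 152 - 8*G)
X = 125 (X = 6 - ((-166 + (14 - 1*10)) + 43) = 6 - ((-166 + (14 - 10)) + 43) = 6 - ((-166 + 4) + 43) = 6 - (-162 + 43) = 6 - 1*(-119) = 6 + 119 = 125)
(C(22) + X)**2 = ((152 - 8*22) + 125)**2 = ((152 - 176) + 125)**2 = (-24 + 125)**2 = 101**2 = 10201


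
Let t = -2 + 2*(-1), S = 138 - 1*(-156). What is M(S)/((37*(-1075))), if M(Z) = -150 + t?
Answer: 154/39775 ≈ 0.0038718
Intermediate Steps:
S = 294 (S = 138 + 156 = 294)
t = -4 (t = -2 - 2 = -4)
M(Z) = -154 (M(Z) = -150 - 4 = -154)
M(S)/((37*(-1075))) = -154/(37*(-1075)) = -154/(-39775) = -154*(-1/39775) = 154/39775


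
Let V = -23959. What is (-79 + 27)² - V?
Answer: 26663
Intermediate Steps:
(-79 + 27)² - V = (-79 + 27)² - 1*(-23959) = (-52)² + 23959 = 2704 + 23959 = 26663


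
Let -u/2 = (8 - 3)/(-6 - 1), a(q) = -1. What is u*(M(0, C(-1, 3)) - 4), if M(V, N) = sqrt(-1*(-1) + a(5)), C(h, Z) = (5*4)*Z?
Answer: -40/7 ≈ -5.7143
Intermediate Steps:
C(h, Z) = 20*Z
u = 10/7 (u = -2*(8 - 3)/(-6 - 1) = -10/(-7) = -10*(-1)/7 = -2*(-5/7) = 10/7 ≈ 1.4286)
M(V, N) = 0 (M(V, N) = sqrt(-1*(-1) - 1) = sqrt(1 - 1) = sqrt(0) = 0)
u*(M(0, C(-1, 3)) - 4) = 10*(0 - 4)/7 = (10/7)*(-4) = -40/7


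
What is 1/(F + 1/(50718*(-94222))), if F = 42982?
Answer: 4778751396/205400292502871 ≈ 2.3266e-5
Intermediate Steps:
1/(F + 1/(50718*(-94222))) = 1/(42982 + 1/(50718*(-94222))) = 1/(42982 + (1/50718)*(-1/94222)) = 1/(42982 - 1/4778751396) = 1/(205400292502871/4778751396) = 4778751396/205400292502871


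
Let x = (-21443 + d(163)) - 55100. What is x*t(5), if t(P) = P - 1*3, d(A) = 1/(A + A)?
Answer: -24953017/163 ≈ -1.5309e+5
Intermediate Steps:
d(A) = 1/(2*A)
t(P) = -3 + P (t(P) = P - 3 = -3 + P)
x = -24953017/326 (x = (-21443 + (1/2)/163) - 55100 = (-21443 + (1/2)*(1/163)) - 55100 = (-21443 + 1/326) - 55100 = -6990417/326 - 55100 = -24953017/326 ≈ -76543.)
x*t(5) = -24953017*(-3 + 5)/326 = -24953017/326*2 = -24953017/163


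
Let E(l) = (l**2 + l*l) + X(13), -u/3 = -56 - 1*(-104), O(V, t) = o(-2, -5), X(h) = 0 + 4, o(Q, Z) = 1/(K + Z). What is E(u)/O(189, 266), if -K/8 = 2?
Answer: -870996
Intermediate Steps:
K = -16 (K = -8*2 = -16)
o(Q, Z) = 1/(-16 + Z)
X(h) = 4
O(V, t) = -1/21 (O(V, t) = 1/(-16 - 5) = 1/(-21) = -1/21)
u = -144 (u = -3*(-56 - 1*(-104)) = -3*(-56 + 104) = -3*48 = -144)
E(l) = 4 + 2*l**2 (E(l) = (l**2 + l*l) + 4 = (l**2 + l**2) + 4 = 2*l**2 + 4 = 4 + 2*l**2)
E(u)/O(189, 266) = (4 + 2*(-144)**2)/(-1/21) = (4 + 2*20736)*(-21) = (4 + 41472)*(-21) = 41476*(-21) = -870996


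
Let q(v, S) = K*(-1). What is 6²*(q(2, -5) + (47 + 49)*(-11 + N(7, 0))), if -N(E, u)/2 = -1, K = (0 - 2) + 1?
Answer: -31068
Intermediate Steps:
K = -1 (K = -2 + 1 = -1)
N(E, u) = 2 (N(E, u) = -2*(-1) = 2)
q(v, S) = 1 (q(v, S) = -1*(-1) = 1)
6²*(q(2, -5) + (47 + 49)*(-11 + N(7, 0))) = 6²*(1 + (47 + 49)*(-11 + 2)) = 36*(1 + 96*(-9)) = 36*(1 - 864) = 36*(-863) = -31068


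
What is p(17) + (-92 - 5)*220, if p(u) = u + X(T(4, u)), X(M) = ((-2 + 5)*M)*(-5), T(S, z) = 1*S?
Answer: -21383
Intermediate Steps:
T(S, z) = S
X(M) = -15*M (X(M) = (3*M)*(-5) = -15*M)
p(u) = -60 + u (p(u) = u - 15*4 = u - 60 = -60 + u)
p(17) + (-92 - 5)*220 = (-60 + 17) + (-92 - 5)*220 = -43 - 97*220 = -43 - 21340 = -21383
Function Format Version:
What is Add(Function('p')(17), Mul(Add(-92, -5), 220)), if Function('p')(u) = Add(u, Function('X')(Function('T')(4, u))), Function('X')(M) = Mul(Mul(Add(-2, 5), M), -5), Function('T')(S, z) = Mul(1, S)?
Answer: -21383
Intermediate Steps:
Function('T')(S, z) = S
Function('X')(M) = Mul(-15, M) (Function('X')(M) = Mul(Mul(3, M), -5) = Mul(-15, M))
Function('p')(u) = Add(-60, u) (Function('p')(u) = Add(u, Mul(-15, 4)) = Add(u, -60) = Add(-60, u))
Add(Function('p')(17), Mul(Add(-92, -5), 220)) = Add(Add(-60, 17), Mul(Add(-92, -5), 220)) = Add(-43, Mul(-97, 220)) = Add(-43, -21340) = -21383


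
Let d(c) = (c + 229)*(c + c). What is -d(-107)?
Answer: 26108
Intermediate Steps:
d(c) = 2*c*(229 + c) (d(c) = (229 + c)*(2*c) = 2*c*(229 + c))
-d(-107) = -2*(-107)*(229 - 107) = -2*(-107)*122 = -1*(-26108) = 26108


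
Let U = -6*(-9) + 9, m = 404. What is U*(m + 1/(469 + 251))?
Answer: 2036167/80 ≈ 25452.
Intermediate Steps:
U = 63 (U = 54 + 9 = 63)
U*(m + 1/(469 + 251)) = 63*(404 + 1/(469 + 251)) = 63*(404 + 1/720) = 63*(290881/720) = 2036167/80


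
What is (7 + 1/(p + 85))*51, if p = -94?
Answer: 1054/3 ≈ 351.33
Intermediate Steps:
(7 + 1/(p + 85))*51 = (7 + 1/(-94 + 85))*51 = (7 + 1/(-9))*51 = (7 - ⅑)*51 = (62/9)*51 = 1054/3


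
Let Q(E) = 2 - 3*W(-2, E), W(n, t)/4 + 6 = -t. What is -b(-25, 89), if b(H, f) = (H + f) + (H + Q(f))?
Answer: -1181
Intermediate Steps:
W(n, t) = -24 - 4*t (W(n, t) = -24 + 4*(-t) = -24 - 4*t)
Q(E) = 74 + 12*E (Q(E) = 2 - 3*(-24 - 4*E) = 2 + (72 + 12*E) = 74 + 12*E)
b(H, f) = 74 + 2*H + 13*f (b(H, f) = (H + f) + (H + (74 + 12*f)) = (H + f) + (74 + H + 12*f) = 74 + 2*H + 13*f)
-b(-25, 89) = -(74 + 2*(-25) + 13*89) = -(74 - 50 + 1157) = -1*1181 = -1181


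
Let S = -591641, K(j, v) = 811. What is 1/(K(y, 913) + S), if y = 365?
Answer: -1/590830 ≈ -1.6925e-6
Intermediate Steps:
1/(K(y, 913) + S) = 1/(811 - 591641) = 1/(-590830) = -1/590830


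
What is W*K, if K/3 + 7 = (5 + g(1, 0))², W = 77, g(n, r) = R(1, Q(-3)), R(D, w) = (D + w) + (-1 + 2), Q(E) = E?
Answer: 2079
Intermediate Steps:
R(D, w) = 1 + D + w (R(D, w) = (D + w) + 1 = 1 + D + w)
g(n, r) = -1 (g(n, r) = 1 + 1 - 3 = -1)
K = 27 (K = -21 + 3*(5 - 1)² = -21 + 3*4² = -21 + 3*16 = -21 + 48 = 27)
W*K = 77*27 = 2079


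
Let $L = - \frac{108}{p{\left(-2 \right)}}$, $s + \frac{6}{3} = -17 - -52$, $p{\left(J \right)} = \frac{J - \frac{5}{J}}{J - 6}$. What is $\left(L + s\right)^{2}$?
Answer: $3101121$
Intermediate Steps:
$p{\left(J \right)} = \frac{J - \frac{5}{J}}{-6 + J}$
$s = 33$ ($s = -2 - -35 = -2 + \left(-17 + 52\right) = -2 + 35 = 33$)
$L = 1728$ ($L = - \frac{108}{\frac{1}{-2} \frac{1}{-6 - 2} \left(-5 + \left(-2\right)^{2}\right)} = - \frac{108}{\left(- \frac{1}{2}\right) \frac{1}{-8} \left(-5 + 4\right)} = - \frac{108}{\left(- \frac{1}{2}\right) \left(- \frac{1}{8}\right) \left(-1\right)} = - \frac{108}{- \frac{1}{16}} = \left(-108\right) \left(-16\right) = 1728$)
$\left(L + s\right)^{2} = \left(1728 + 33\right)^{2} = 1761^{2} = 3101121$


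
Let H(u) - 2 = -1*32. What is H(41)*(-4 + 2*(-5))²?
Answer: -5880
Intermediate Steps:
H(u) = -30 (H(u) = 2 - 1*32 = 2 - 32 = -30)
H(41)*(-4 + 2*(-5))² = -30*(-4 + 2*(-5))² = -30*(-4 - 10)² = -30*(-14)² = -30*196 = -5880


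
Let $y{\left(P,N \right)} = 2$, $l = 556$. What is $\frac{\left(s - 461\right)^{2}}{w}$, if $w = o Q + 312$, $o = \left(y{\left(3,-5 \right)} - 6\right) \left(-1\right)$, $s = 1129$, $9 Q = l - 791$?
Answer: $\frac{1004004}{467} \approx 2149.9$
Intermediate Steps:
$Q = - \frac{235}{9}$ ($Q = \frac{556 - 791}{9} = \frac{1}{9} \left(-235\right) = - \frac{235}{9} \approx -26.111$)
$o = 4$ ($o = \left(2 - 6\right) \left(-1\right) = \left(-4\right) \left(-1\right) = 4$)
$w = \frac{1868}{9}$ ($w = 4 \left(- \frac{235}{9}\right) + 312 = - \frac{940}{9} + 312 = \frac{1868}{9} \approx 207.56$)
$\frac{\left(s - 461\right)^{2}}{w} = \frac{\left(1129 - 461\right)^{2}}{\frac{1868}{9}} = 668^{2} \cdot \frac{9}{1868} = 446224 \cdot \frac{9}{1868} = \frac{1004004}{467}$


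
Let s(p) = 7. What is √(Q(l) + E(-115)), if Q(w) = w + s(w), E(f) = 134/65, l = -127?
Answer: I*√498290/65 ≈ 10.86*I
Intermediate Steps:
E(f) = 134/65 (E(f) = 134*(1/65) = 134/65)
Q(w) = 7 + w (Q(w) = w + 7 = 7 + w)
√(Q(l) + E(-115)) = √((7 - 127) + 134/65) = √(-120 + 134/65) = √(-7666/65) = I*√498290/65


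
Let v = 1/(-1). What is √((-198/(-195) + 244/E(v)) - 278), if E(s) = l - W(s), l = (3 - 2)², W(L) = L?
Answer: I*√654810/65 ≈ 12.449*I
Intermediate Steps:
l = 1 (l = 1² = 1)
v = -1
E(s) = 1 - s
√((-198/(-195) + 244/E(v)) - 278) = √((-198/(-195) + 244/(1 - 1*(-1))) - 278) = √((-198*(-1/195) + 244/(1 + 1)) - 278) = √((66/65 + 244/2) - 278) = √((66/65 + 244*(½)) - 278) = √((66/65 + 122) - 278) = √(7996/65 - 278) = √(-10074/65) = I*√654810/65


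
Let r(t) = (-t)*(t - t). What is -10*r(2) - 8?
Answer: -8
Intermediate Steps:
r(t) = 0 (r(t) = -t*0 = 0)
-10*r(2) - 8 = -10*0 - 8 = 0 - 8 = -8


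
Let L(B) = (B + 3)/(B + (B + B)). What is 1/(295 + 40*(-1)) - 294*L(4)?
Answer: -87463/510 ≈ -171.50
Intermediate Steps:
L(B) = (3 + B)/(3*B) (L(B) = (3 + B)/(B + 2*B) = (3 + B)/((3*B)) = (3 + B)*(1/(3*B)) = (3 + B)/(3*B))
1/(295 + 40*(-1)) - 294*L(4) = 1/(295 + 40*(-1)) - 98*(3 + 4)/4 = 1/(295 - 40) - 98*7/4 = 1/255 - 294*7/12 = 1/255 - 343/2 = -87463/510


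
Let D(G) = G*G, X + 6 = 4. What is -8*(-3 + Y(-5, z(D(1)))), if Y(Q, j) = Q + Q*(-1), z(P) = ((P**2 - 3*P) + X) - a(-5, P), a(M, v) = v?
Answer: 24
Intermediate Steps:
X = -2 (X = -6 + 4 = -2)
D(G) = G**2
z(P) = -2 + P**2 - 4*P (z(P) = ((P**2 - 3*P) - 2) - P = (-2 + P**2 - 3*P) - P = -2 + P**2 - 4*P)
Y(Q, j) = 0 (Y(Q, j) = Q - Q = 0)
-8*(-3 + Y(-5, z(D(1)))) = -8*(-3 + 0) = -8*(-3) = 24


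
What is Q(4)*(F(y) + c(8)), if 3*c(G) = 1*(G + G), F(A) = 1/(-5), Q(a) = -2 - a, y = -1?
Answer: -154/5 ≈ -30.800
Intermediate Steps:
F(A) = -⅕
c(G) = 2*G/3 (c(G) = (1*(G + G))/3 = (1*(2*G))/3 = (2*G)/3 = 2*G/3)
Q(4)*(F(y) + c(8)) = (-2 - 1*4)*(-⅕ + (⅔)*8) = (-2 - 4)*(-⅕ + 16/3) = -6*77/15 = -154/5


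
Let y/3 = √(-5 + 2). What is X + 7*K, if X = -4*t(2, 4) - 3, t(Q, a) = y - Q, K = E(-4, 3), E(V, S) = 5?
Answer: 40 - 12*I*√3 ≈ 40.0 - 20.785*I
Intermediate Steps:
K = 5
y = 3*I*√3 (y = 3*√(-5 + 2) = 3*√(-3) = 3*(I*√3) = 3*I*√3 ≈ 5.1962*I)
t(Q, a) = -Q + 3*I*√3 (t(Q, a) = 3*I*√3 - Q = -Q + 3*I*√3)
X = 5 - 12*I*√3 (X = -4*(-1*2 + 3*I*√3) - 3 = -4*(-2 + 3*I*√3) - 3 = (8 - 12*I*√3) - 3 = 5 - 12*I*√3 ≈ 5.0 - 20.785*I)
X + 7*K = (5 - 12*I*√3) + 7*5 = (5 - 12*I*√3) + 35 = 40 - 12*I*√3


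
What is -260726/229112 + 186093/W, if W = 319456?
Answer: -5081793205/9148900384 ≈ -0.55545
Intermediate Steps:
-260726/229112 + 186093/W = -260726/229112 + 186093/319456 = -260726*1/229112 + 186093*(1/319456) = -130363/114556 + 186093/319456 = -5081793205/9148900384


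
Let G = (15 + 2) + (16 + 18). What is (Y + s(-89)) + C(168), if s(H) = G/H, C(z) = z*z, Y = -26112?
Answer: 187917/89 ≈ 2111.4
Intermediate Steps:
C(z) = z²
G = 51 (G = 17 + 34 = 51)
s(H) = 51/H
(Y + s(-89)) + C(168) = (-26112 + 51/(-89)) + 168² = (-26112 + 51*(-1/89)) + 28224 = (-26112 - 51/89) + 28224 = -2324019/89 + 28224 = 187917/89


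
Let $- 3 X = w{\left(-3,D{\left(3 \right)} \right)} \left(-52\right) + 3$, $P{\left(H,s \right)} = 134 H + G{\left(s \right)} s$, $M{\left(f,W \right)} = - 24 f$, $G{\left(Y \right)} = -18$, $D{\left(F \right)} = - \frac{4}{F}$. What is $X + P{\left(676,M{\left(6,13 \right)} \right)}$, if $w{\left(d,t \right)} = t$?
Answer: $\frac{838367}{9} \approx 93152.0$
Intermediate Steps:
$P{\left(H,s \right)} = - 18 s + 134 H$ ($P{\left(H,s \right)} = 134 H - 18 s = - 18 s + 134 H$)
$X = - \frac{217}{9}$ ($X = - \frac{- \frac{4}{3} \left(-52\right) + 3}{3} = - \frac{\left(-4\right) \frac{1}{3} \left(-52\right) + 3}{3} = - \frac{\left(- \frac{4}{3}\right) \left(-52\right) + 3}{3} = - \frac{\frac{208}{3} + 3}{3} = \left(- \frac{1}{3}\right) \frac{217}{3} = - \frac{217}{9} \approx -24.111$)
$X + P{\left(676,M{\left(6,13 \right)} \right)} = - \frac{217}{9} + \left(- 18 \left(\left(-24\right) 6\right) + 134 \cdot 676\right) = - \frac{217}{9} + \left(\left(-18\right) \left(-144\right) + 90584\right) = - \frac{217}{9} + \left(2592 + 90584\right) = - \frac{217}{9} + 93176 = \frac{838367}{9}$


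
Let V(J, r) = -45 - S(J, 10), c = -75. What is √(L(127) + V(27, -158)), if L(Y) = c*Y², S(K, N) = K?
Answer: I*√1209747 ≈ 1099.9*I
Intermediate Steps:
L(Y) = -75*Y²
V(J, r) = -45 - J
√(L(127) + V(27, -158)) = √(-75*127² + (-45 - 1*27)) = √(-75*16129 + (-45 - 27)) = √(-1209675 - 72) = √(-1209747) = I*√1209747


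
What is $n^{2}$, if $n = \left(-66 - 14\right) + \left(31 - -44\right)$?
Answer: $25$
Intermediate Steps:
$n = -5$ ($n = -80 + \left(31 + 44\right) = -80 + 75 = -5$)
$n^{2} = \left(-5\right)^{2} = 25$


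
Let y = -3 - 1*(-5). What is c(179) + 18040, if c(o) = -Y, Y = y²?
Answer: 18036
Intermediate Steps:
y = 2 (y = -3 + 5 = 2)
Y = 4 (Y = 2² = 4)
c(o) = -4 (c(o) = -1*4 = -4)
c(179) + 18040 = -4 + 18040 = 18036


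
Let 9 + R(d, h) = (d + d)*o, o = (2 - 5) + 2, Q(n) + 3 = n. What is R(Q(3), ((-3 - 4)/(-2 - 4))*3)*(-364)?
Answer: 3276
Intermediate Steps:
Q(n) = -3 + n
o = -1 (o = -3 + 2 = -1)
R(d, h) = -9 - 2*d (R(d, h) = -9 + (d + d)*(-1) = -9 + (2*d)*(-1) = -9 - 2*d)
R(Q(3), ((-3 - 4)/(-2 - 4))*3)*(-364) = (-9 - 2*(-3 + 3))*(-364) = (-9 - 2*0)*(-364) = (-9 + 0)*(-364) = -9*(-364) = 3276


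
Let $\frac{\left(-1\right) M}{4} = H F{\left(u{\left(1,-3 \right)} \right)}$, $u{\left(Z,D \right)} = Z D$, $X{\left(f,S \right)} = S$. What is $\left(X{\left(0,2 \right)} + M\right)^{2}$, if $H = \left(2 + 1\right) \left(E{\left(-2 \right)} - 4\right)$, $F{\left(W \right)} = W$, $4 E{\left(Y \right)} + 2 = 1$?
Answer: $22801$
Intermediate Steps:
$E{\left(Y \right)} = - \frac{1}{4}$ ($E{\left(Y \right)} = - \frac{1}{2} + \frac{1}{4} \cdot 1 = - \frac{1}{2} + \frac{1}{4} = - \frac{1}{4}$)
$u{\left(Z,D \right)} = D Z$
$H = - \frac{51}{4}$ ($H = \left(2 + 1\right) \left(- \frac{1}{4} - 4\right) = 3 \left(- \frac{17}{4}\right) = - \frac{51}{4} \approx -12.75$)
$M = -153$ ($M = - 4 \left(- \frac{51 \left(\left(-3\right) 1\right)}{4}\right) = - 4 \left(\left(- \frac{51}{4}\right) \left(-3\right)\right) = \left(-4\right) \frac{153}{4} = -153$)
$\left(X{\left(0,2 \right)} + M\right)^{2} = \left(2 - 153\right)^{2} = \left(-151\right)^{2} = 22801$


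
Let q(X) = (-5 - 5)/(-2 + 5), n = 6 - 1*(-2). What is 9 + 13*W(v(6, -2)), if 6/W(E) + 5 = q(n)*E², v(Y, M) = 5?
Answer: 2151/265 ≈ 8.1170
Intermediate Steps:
n = 8 (n = 6 + 2 = 8)
q(X) = -10/3
W(E) = 6/(-5 - 10*E²/3)
9 + 13*W(v(6, -2)) = 9 + 13*(18/(5*(-3 - 2*5²))) = 9 + 13*(18/(5*(-3 - 2*25))) = 9 + 13*(18/(5*(-3 - 50))) = 9 + 13*((18/5)/(-53)) = 9 + 13*((18/5)*(-1/53)) = 9 + 13*(-18/265) = 9 - 234/265 = 2151/265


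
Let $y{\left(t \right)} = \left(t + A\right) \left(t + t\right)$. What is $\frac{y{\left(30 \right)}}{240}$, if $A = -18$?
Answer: $3$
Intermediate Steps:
$y{\left(t \right)} = 2 t \left(-18 + t\right)$ ($y{\left(t \right)} = \left(t - 18\right) \left(t + t\right) = \left(-18 + t\right) 2 t = 2 t \left(-18 + t\right)$)
$\frac{y{\left(30 \right)}}{240} = \frac{2 \cdot 30 \left(-18 + 30\right)}{240} = 2 \cdot 30 \cdot 12 \cdot \frac{1}{240} = 720 \cdot \frac{1}{240} = 3$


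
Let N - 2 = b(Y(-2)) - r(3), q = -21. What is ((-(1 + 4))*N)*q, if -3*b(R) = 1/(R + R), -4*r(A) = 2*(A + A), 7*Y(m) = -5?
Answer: 1099/2 ≈ 549.50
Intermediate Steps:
Y(m) = -5/7 (Y(m) = (1/7)*(-5) = -5/7)
r(A) = -A (r(A) = -(A + A)/2 = -2*A/2 = -A)
b(R) = -1/(6*R) (b(R) = -1/(3*(R + R)) = -1/(2*R)/3 = -1/(6*R))
N = 157/30 (N = 2 + (-1/(6*(-5/7)) - (-1)*3) = 2 + (-1/6*(-7/5) - 1*(-3)) = 2 + (7/30 + 3) = 2 + 97/30 = 157/30 ≈ 5.2333)
((-(1 + 4))*N)*q = (-(1 + 4)*(157/30))*(-21) = (-1*5*(157/30))*(-21) = -5*157/30*(-21) = -157/6*(-21) = 1099/2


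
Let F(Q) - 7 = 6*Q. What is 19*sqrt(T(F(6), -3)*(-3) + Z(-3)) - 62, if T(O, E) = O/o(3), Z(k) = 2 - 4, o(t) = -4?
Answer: 85/2 ≈ 42.500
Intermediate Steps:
F(Q) = 7 + 6*Q
Z(k) = -2
T(O, E) = -O/4 (T(O, E) = O/(-4) = O*(-1/4) = -O/4)
19*sqrt(T(F(6), -3)*(-3) + Z(-3)) - 62 = 19*sqrt(-(7 + 6*6)/4*(-3) - 2) - 62 = 19*sqrt(-(7 + 36)/4*(-3) - 2) - 62 = 19*sqrt(-1/4*43*(-3) - 2) - 62 = 19*sqrt(-43/4*(-3) - 2) - 62 = 19*sqrt(129/4 - 2) - 62 = 19*sqrt(121/4) - 62 = 19*(11/2) - 62 = 209/2 - 62 = 85/2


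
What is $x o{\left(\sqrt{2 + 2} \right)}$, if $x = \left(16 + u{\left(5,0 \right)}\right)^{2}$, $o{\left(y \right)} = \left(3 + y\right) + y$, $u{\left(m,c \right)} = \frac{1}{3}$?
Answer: $\frac{16807}{9} \approx 1867.4$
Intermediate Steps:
$u{\left(m,c \right)} = \frac{1}{3}$
$o{\left(y \right)} = 3 + 2 y$
$x = \frac{2401}{9}$ ($x = \left(16 + \frac{1}{3}\right)^{2} = \left(\frac{49}{3}\right)^{2} = \frac{2401}{9} \approx 266.78$)
$x o{\left(\sqrt{2 + 2} \right)} = \frac{2401 \left(3 + 2 \sqrt{2 + 2}\right)}{9} = \frac{2401 \left(3 + 2 \sqrt{4}\right)}{9} = \frac{2401 \left(3 + 2 \cdot 2\right)}{9} = \frac{2401 \left(3 + 4\right)}{9} = \frac{2401}{9} \cdot 7 = \frac{16807}{9}$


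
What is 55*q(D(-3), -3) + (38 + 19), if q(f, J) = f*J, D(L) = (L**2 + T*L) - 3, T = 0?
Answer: -933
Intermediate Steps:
D(L) = -3 + L**2 (D(L) = (L**2 + 0*L) - 3 = (L**2 + 0) - 3 = L**2 - 3 = -3 + L**2)
q(f, J) = J*f
55*q(D(-3), -3) + (38 + 19) = 55*(-3*(-3 + (-3)**2)) + (38 + 19) = 55*(-3*(-3 + 9)) + 57 = 55*(-3*6) + 57 = 55*(-18) + 57 = -990 + 57 = -933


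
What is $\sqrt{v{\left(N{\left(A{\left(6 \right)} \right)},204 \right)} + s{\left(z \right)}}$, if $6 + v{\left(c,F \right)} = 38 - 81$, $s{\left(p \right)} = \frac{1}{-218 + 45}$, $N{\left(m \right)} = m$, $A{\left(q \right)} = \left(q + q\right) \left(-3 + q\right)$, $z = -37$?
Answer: $\frac{3 i \sqrt{162966}}{173} \approx 7.0004 i$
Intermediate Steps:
$A{\left(q \right)} = 2 q \left(-3 + q\right)$
$s{\left(p \right)} = - \frac{1}{173}$ ($s{\left(p \right)} = \frac{1}{-173} = - \frac{1}{173}$)
$v{\left(c,F \right)} = -49$ ($v{\left(c,F \right)} = -6 + \left(38 - 81\right) = -6 - 43 = -49$)
$\sqrt{v{\left(N{\left(A{\left(6 \right)} \right)},204 \right)} + s{\left(z \right)}} = \sqrt{-49 - \frac{1}{173}} = \sqrt{- \frac{8478}{173}} = \frac{3 i \sqrt{162966}}{173}$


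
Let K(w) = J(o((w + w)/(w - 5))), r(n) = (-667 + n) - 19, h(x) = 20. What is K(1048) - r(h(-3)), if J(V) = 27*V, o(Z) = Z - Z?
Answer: 666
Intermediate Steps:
o(Z) = 0
r(n) = -686 + n
K(w) = 0 (K(w) = 27*0 = 0)
K(1048) - r(h(-3)) = 0 - (-686 + 20) = 0 - 1*(-666) = 0 + 666 = 666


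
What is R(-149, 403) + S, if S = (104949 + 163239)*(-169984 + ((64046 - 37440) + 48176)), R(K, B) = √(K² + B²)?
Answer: -25532033976 + √184610 ≈ -2.5532e+10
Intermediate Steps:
R(K, B) = √(B² + K²)
S = -25532033976 (S = 268188*(-169984 + (26606 + 48176)) = 268188*(-169984 + 74782) = 268188*(-95202) = -25532033976)
R(-149, 403) + S = √(403² + (-149)²) - 25532033976 = √(162409 + 22201) - 25532033976 = √184610 - 25532033976 = -25532033976 + √184610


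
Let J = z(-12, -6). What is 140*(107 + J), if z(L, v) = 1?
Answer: 15120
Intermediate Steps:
J = 1
140*(107 + J) = 140*(107 + 1) = 140*108 = 15120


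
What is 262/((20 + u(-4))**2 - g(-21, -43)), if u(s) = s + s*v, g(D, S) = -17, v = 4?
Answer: 262/17 ≈ 15.412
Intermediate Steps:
u(s) = 5*s (u(s) = s + s*4 = s + 4*s = 5*s)
262/((20 + u(-4))**2 - g(-21, -43)) = 262/((20 + 5*(-4))**2 - 1*(-17)) = 262/((20 - 20)**2 + 17) = 262/(0**2 + 17) = 262/(0 + 17) = 262/17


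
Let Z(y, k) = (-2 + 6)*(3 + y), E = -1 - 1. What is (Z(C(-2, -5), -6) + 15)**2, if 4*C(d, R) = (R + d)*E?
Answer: 1681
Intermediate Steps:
E = -2
C(d, R) = -R/2 - d/2 (C(d, R) = ((R + d)*(-2))/4 = (-2*R - 2*d)/4 = -R/2 - d/2)
Z(y, k) = 12 + 4*y (Z(y, k) = 4*(3 + y) = 12 + 4*y)
(Z(C(-2, -5), -6) + 15)**2 = ((12 + 4*(-1/2*(-5) - 1/2*(-2))) + 15)**2 = ((12 + 4*(5/2 + 1)) + 15)**2 = ((12 + 4*(7/2)) + 15)**2 = ((12 + 14) + 15)**2 = (26 + 15)**2 = 41**2 = 1681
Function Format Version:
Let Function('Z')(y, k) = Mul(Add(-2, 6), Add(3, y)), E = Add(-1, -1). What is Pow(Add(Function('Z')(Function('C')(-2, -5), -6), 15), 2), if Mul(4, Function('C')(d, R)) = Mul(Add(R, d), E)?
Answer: 1681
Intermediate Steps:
E = -2
Function('C')(d, R) = Add(Mul(Rational(-1, 2), R), Mul(Rational(-1, 2), d)) (Function('C')(d, R) = Mul(Rational(1, 4), Mul(Add(R, d), -2)) = Mul(Rational(1, 4), Add(Mul(-2, R), Mul(-2, d))) = Add(Mul(Rational(-1, 2), R), Mul(Rational(-1, 2), d)))
Function('Z')(y, k) = Add(12, Mul(4, y)) (Function('Z')(y, k) = Mul(4, Add(3, y)) = Add(12, Mul(4, y)))
Pow(Add(Function('Z')(Function('C')(-2, -5), -6), 15), 2) = Pow(Add(Add(12, Mul(4, Add(Mul(Rational(-1, 2), -5), Mul(Rational(-1, 2), -2)))), 15), 2) = Pow(Add(Add(12, Mul(4, Add(Rational(5, 2), 1))), 15), 2) = Pow(Add(Add(12, Mul(4, Rational(7, 2))), 15), 2) = Pow(Add(Add(12, 14), 15), 2) = Pow(Add(26, 15), 2) = Pow(41, 2) = 1681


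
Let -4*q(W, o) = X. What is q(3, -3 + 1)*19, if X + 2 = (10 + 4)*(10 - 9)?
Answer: -57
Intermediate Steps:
X = 12 (X = -2 + (10 + 4)*(10 - 9) = -2 + 14*1 = -2 + 14 = 12)
q(W, o) = -3 (q(W, o) = -1/4*12 = -3)
q(3, -3 + 1)*19 = -3*19 = -57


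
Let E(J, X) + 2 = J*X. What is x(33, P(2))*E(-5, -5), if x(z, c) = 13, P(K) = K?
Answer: 299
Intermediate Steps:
E(J, X) = -2 + J*X
x(33, P(2))*E(-5, -5) = 13*(-2 - 5*(-5)) = 13*(-2 + 25) = 13*23 = 299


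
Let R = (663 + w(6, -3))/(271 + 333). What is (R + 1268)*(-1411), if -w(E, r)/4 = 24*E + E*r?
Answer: -1080869741/604 ≈ -1.7895e+6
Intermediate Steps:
w(E, r) = -96*E - 4*E*r (w(E, r) = -4*(24*E + E*r) = -96*E - 4*E*r)
R = 159/604 (R = (663 - 4*6*(24 - 3))/(271 + 333) = (663 - 4*6*21)/604 = (663 - 504)*(1/604) = 159*(1/604) = 159/604 ≈ 0.26325)
(R + 1268)*(-1411) = (159/604 + 1268)*(-1411) = (766031/604)*(-1411) = -1080869741/604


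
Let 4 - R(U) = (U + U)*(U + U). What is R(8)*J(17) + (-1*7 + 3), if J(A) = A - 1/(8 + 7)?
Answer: -21356/5 ≈ -4271.2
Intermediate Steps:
J(A) = -1/15 + A (J(A) = A - 1/15 = -1/15 + A)
R(U) = 4 - 4*U**2 (R(U) = 4 - (U + U)*(U + U) = 4 - 2*U*2*U = 4 - 4*U**2)
R(8)*J(17) + (-1*7 + 3) = (4 - 4*8**2)*(-1/15 + 17) + (-1*7 + 3) = (4 - 4*64)*(254/15) + (-7 + 3) = (4 - 256)*(254/15) - 4 = -252*254/15 - 4 = -21336/5 - 4 = -21356/5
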